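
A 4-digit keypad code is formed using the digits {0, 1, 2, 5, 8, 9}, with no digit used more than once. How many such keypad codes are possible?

360

Choose and order 4 of the 6 symbols: the first digit has 6 options, the next 5, then 4, 3.
That product is 6 × 5 × 4 × 3 = 360.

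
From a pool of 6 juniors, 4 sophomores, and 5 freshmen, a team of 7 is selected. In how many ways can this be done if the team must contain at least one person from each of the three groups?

Total 7-person selections from all 15: C(15,7) = 6435.
Subtract selections that omit an entire group: no juniors → C(9,7) = 36; no sophomores → C(11,7) = 330; no freshmen → C(10,7) = 120.
Add back selections omitting two groups (i.e. drawn from a single group): C(6,7) + C(4,7) + C(5,7) = 0.
By inclusion–exclusion: 6435 − 486 + 0 = 5949.

5949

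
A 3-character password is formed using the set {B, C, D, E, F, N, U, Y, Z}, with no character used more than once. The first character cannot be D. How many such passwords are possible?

The first character has 9−1 = 8 choices (anything except D).
The remaining 2 characters are filled from the other 8 symbols without repetition: 8 × 7 = 56.
Total: 8 × 56 = 448.

448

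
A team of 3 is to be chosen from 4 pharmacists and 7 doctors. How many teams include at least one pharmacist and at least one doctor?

Unrestricted: C(11,3) = 165 ways to pick any 3 of the 11.
Subtract selections that omit an entire group: no pharmacists → C(7,3) = 35; no doctors → C(4,3) = 4.
Both groups omitted at once is impossible, so 165 − 39 = 126.

126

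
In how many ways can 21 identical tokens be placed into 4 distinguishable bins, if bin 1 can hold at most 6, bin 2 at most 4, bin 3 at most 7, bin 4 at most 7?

Without the upper bounds there are C(24,3) = 2024 ways to split 21 among 4 bins.
Subtract solutions that violate a single cap (substitute x_i' = x_i − (cap_i+1)): x_1 ≥ 7 gives C(17,3) = 680; x_2 ≥ 5 gives C(19,3) = 969; x_3 ≥ 8 gives C(16,3) = 560; x_4 ≥ 8 gives C(16,3) = 560. Together 2769.
Add back pairs where two caps are both exceeded: 220 + 84 + 84 + 165 + 165 + 56 = 774.
Subtract triples: 4 + 4 + 0 + 1 = 9.
By inclusion–exclusion the count is 2024 − 2769 + 774 − 9 = 20.

20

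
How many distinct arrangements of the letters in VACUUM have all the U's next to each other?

Treat the 2 copies of U as a single block. The multiset to arrange is then {UU, A, C, M, V}, 5 items in all.
All 5 items are distinct, so there are (5)! = 120 arrangements.

120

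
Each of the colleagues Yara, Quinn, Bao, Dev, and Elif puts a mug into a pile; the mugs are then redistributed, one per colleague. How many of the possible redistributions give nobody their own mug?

Let Aᵢ be the assignments in which colleague i gets their own mug. We want the size of the complement of A₁∪…∪A_5.
By inclusion–exclusion this is Σ_{j=0}^{5} (−1)^j C(5,j)·(5−j)!.
Computing: 120 − 120 + 60 − 20 + 5 − 1 = 44.

44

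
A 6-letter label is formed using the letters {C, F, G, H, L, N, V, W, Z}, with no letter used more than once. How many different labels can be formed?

Choose and order 6 of the 9 symbols: the first letter has 9 options, the next 8, and so on down to 4.
That product is 9 × 8 × 7 × 6 × 5 × 4 = 60480.

60480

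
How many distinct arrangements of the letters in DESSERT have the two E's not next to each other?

900

There are 7!/(2!·2!) = 1260 arrangements of DESSERT in total.
Arrangements with the E's together: treat EE as one letter, giving (6)!/(2!) = 360.
Subtracting, 1260 − 360 = 900 arrangements keep the E's apart.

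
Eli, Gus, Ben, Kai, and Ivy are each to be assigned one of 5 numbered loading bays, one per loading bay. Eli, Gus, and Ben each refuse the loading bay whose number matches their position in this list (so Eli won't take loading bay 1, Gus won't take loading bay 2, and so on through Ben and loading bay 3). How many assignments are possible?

64

Let Aᵢ (for i ∈ {1, 2, 3}) be the placements that put person i in their forbidden loading bay. Any j of these fix j positions, leaving (5−j)! ways to fill the rest, and there are C(3,j) ways to pick which j.
By inclusion–exclusion, the number of valid placements is Σ_{j=0}^{3} (−1)^j C(3,j)·(5−j)!.
Computing: 120 − 72 + 18 − 2 = 64.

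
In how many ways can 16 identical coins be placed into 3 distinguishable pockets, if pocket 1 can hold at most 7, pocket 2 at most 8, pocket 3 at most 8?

36

Ignoring the caps, the number of non-negative solutions to x_1+…+x_3 = 16 is C(18,2) = 153.
Subtract solutions that violate a single cap (substitute x_i' = x_i − (cap_i+1)): x_1 ≥ 8 gives C(10,2) = 45; x_2 ≥ 9 gives C(9,2) = 36; x_3 ≥ 9 gives C(9,2) = 36. Together 117.
No two caps can be exceeded simultaneously, so the pair terms are all 0.
By inclusion–exclusion the count is 153 − 117 + 0 = 36.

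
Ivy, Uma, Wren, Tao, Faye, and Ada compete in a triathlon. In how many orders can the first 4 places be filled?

360

This is an ordered selection of 4 from 6: P(6,4).
That gives 6 × 5 × 4 × 3 = 360.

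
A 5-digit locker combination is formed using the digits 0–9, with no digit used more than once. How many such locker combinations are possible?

With no repetition, fill the 5 digits in order: 10 choices, then 9, down to 6.
10 × 9 × 8 × 7 × 6 = 30240.

30240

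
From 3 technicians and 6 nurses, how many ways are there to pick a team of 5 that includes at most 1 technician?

51

Split by how many technicians are chosen (0 through 1).
Sum: C(3,0)·C(6,5) + C(3,1)·C(6,4) = 6 + 45 = 51.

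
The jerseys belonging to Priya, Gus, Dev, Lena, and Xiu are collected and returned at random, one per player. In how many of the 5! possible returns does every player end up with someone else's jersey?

Count assignments avoiding every fixed point. For any j of the 5 players fixed to their old jersey, the other 5−j can be arranged in (5−j)! ways.
By inclusion–exclusion this is Σ_{j=0}^{5} (−1)^j C(5,j)·(5−j)!.
Computing: 120 − 120 + 60 − 20 + 5 − 1 = 44.

44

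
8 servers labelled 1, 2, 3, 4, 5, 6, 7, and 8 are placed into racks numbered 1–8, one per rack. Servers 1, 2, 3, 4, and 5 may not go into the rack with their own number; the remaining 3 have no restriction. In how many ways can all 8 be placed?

Let Aᵢ (for 1 ≤ i ≤ 5) be the placements that put server i in its forbidden rack. Any j of these fix j positions, leaving (8−j)! ways to fill the rest, and there are C(5,j) ways to pick which j.
By inclusion–exclusion, the number of valid placements is Σ_{j=0}^{5} (−1)^j C(5,j)·(8−j)!.
Computing: 40320 − 25200 + 7200 − 1200 + 120 − 6 = 21234.

21234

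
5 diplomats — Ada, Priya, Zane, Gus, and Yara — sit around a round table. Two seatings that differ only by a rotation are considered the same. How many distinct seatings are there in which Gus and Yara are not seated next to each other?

12

Without the restriction there are (4)! = 24 seatings.
Those with Gus next to Yara: fuse the pair into one unit and seat 4 units around a circle — 2·(3)! = 12.
Subtracting, 24 − 12 = 12.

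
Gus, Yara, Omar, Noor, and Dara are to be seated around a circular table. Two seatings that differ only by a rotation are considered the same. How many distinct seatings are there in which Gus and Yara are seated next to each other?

Treat {Gus, Yara} as one unit (2 internal orders) and seat the resulting 4 units around the table: (3)! circular arrangements.
So 2 × (3)! = 2 × 6 = 12.

12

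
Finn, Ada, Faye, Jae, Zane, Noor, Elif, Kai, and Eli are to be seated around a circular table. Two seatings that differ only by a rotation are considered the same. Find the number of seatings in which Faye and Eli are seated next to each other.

Glue Faye and Eli into a block (2 internal orders). Seating 8 units around a circle gives (7)! arrangements.
So 2 × (7)! = 2 × 5040 = 10080.

10080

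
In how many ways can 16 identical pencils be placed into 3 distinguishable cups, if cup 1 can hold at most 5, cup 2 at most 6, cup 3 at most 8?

Ignoring the caps, the number of non-negative solutions to x_1+…+x_3 = 16 is C(18,2) = 153.
Subtract solutions that violate a single cap (substitute x_i' = x_i − (cap_i+1)): x_1 ≥ 6 gives C(12,2) = 66; x_2 ≥ 7 gives C(11,2) = 55; x_3 ≥ 9 gives C(9,2) = 36. Together 157.
Add back pairs where two caps are both exceeded: 10 + 3 + 1 = 14.
By inclusion–exclusion the count is 153 − 157 + 14 = 10.

10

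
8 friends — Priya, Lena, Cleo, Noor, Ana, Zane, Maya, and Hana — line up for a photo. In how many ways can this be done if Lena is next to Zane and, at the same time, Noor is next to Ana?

Treat {Lena,Zane} as one block (2 orders) and {Noor,Ana} as another (2 orders).
That leaves 6 units to arrange: 2 × 2 × 6! = 4 × 720 = 2880.

2880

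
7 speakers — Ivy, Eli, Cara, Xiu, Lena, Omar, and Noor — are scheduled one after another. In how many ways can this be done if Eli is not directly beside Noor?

3600

Of the 7! = 5040 arrangements, those with Eli and Noor adjacent number 2 × 6! = 1440 (treat the pair as a block with 2 internal orders).
So 5040 − 1440 = 3600 arrangements keep them apart.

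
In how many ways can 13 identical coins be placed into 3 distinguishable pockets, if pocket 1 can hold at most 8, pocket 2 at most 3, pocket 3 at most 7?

By stars and bars, unrestricted non-negative solutions to x_1+…+x_3 = 13 number C(13+2,2) = 105.
Subtract solutions that violate a single cap (substitute x_i' = x_i − (cap_i+1)): x_1 ≥ 9 gives C(6,2) = 15; x_2 ≥ 4 gives C(11,2) = 55; x_3 ≥ 8 gives C(7,2) = 21. Together 91.
Add back pairs where two caps are both exceeded: 1 + 0 + 3 = 4.
By inclusion–exclusion the count is 105 − 91 + 4 = 18.

18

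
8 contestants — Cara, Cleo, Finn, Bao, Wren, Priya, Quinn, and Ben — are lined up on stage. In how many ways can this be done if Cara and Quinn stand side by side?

Glue Cara and Quinn into one block (2 internal orders), leaving 7 units to arrange in a row.
That gives 2 × 7! = 2 × 5040 = 10080.

10080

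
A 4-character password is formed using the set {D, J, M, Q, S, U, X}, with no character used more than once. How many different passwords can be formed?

840

This is a permutation of 4 out of 7: P(7,4) = 7!/3!.
That product is 7 × 6 × 5 × 4 = 840.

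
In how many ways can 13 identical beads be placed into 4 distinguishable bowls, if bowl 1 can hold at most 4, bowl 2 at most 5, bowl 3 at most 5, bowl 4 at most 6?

101

By stars and bars, unrestricted non-negative solutions to x_1+…+x_4 = 13 number C(13+3,3) = 560.
Subtract solutions that violate a single cap (substitute x_i' = x_i − (cap_i+1)): x_1 ≥ 5 gives C(11,3) = 165; x_2 ≥ 6 gives C(10,3) = 120; x_3 ≥ 6 gives C(10,3) = 120; x_4 ≥ 7 gives C(9,3) = 84. Together 489.
Add back pairs where two caps are both exceeded: 10 + 10 + 4 + 4 + 1 + 1 = 30.
By inclusion–exclusion the count is 560 − 489 + 30 = 101.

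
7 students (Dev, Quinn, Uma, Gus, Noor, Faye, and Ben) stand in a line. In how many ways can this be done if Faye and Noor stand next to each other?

1440

Place the 5 others and the Faye-Noor pair as 6 objects in a line; the pair has 2 internal arrangements.
So the count is 2·(6)! = 1440.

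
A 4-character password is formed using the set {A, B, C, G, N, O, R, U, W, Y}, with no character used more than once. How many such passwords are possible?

This is a permutation of 4 out of 10: P(10,4) = 10!/6!.
10 × 9 × 8 × 7 = 5040.

5040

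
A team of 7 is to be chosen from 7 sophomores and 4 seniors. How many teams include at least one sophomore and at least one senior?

With no constraint there are C(11,7) = 330 possible selections.
Selections missing a whole group: no sophomores → C(4,7) = 0; no seniors → C(7,7) = 1.
Both groups omitted at once is impossible, so 330 − 1 = 329.

329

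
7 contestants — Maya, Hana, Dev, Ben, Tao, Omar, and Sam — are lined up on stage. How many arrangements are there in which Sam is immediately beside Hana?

Treat {Sam, Hana} as a single unit. There are 6 units to order, and the pair itself can be ordered 2 ways.
So the count is 2·(6)! = 1440.

1440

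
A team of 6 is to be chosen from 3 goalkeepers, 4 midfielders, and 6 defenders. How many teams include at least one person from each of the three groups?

1416

Total 6-person selections from all 13: C(13,6) = 1716.
Subtract selections that omit an entire group: no goalkeepers → C(10,6) = 210; no midfielders → C(9,6) = 84; no defenders → C(7,6) = 7.
Add back selections omitting two groups (i.e. drawn from a single group): C(3,6) + C(4,6) + C(6,6) = 1.
By inclusion–exclusion: 1716 − 301 + 1 = 1416.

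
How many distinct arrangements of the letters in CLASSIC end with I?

180

With the last slot taken by I, it remains to arrange the other 6 letters (CLASSC).
Those 6 letters have C appearing twice and S appearing twice, giving (6)!/(2!·2!) = 180.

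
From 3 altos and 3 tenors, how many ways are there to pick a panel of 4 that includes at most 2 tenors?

12

Split by how many tenors are chosen (0 through 2).
Sum: C(3,0)·C(3,4) + C(3,1)·C(3,3) + C(3,2)·C(3,2) = 0 + 3 + 9 = 12.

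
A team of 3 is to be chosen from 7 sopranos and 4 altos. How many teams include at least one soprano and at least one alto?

With no constraint there are C(11,3) = 165 possible selections.
Subtract selections that omit an entire group: no sopranos → C(4,3) = 4; no altos → C(7,3) = 35.
Both groups omitted at once is impossible, so 165 − 39 = 126.

126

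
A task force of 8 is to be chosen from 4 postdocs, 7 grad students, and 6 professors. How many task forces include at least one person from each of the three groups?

22813

With no constraint there are C(17,8) = 24310 possible selections.
Selections missing a whole group: no postdocs → C(13,8) = 1287; no grad students → C(10,8) = 45; no professors → C(11,8) = 165.
Add back selections omitting two groups (i.e. drawn from a single group): C(4,8) + C(7,8) + C(6,8) = 0.
By inclusion–exclusion: 24310 − 1497 + 0 = 22813.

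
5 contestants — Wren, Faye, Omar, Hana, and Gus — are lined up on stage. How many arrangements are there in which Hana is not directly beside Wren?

Of the 5! = 120 arrangements, those with Hana and Wren adjacent number 2 × 4! = 48 (treat the pair as a block with 2 internal orders).
Complementary counting: 120 − 48 = 72.

72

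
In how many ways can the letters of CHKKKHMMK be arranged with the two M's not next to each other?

There are 9!/(4!·2!·2!) = 3780 arrangements of CHKKKHMMK in total.
Arrangements with the M's together: treat MM as one letter, giving (8)!/(4!·2!) = 840.
Hence 3780 − 840 = 2940.

2940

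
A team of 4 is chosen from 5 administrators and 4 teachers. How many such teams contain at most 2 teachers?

105

Split by how many teachers are chosen (0 through 2).
Sum: C(4,0)·C(5,4) + C(4,1)·C(5,3) + C(4,2)·C(5,2) = 5 + 40 + 60 = 105.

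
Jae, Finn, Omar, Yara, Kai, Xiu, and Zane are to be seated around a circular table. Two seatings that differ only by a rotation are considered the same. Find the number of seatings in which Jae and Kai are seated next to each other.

Glue Jae and Kai into a block (2 internal orders). Seating 6 units around a circle gives (5)! arrangements.
So 2 × (5)! = 2 × 120 = 240.

240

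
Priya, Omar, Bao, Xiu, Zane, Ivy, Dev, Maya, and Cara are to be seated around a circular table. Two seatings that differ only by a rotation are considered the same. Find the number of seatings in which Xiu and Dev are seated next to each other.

Glue Xiu and Dev into a block (2 internal orders). Seating 8 units around a circle gives (7)! arrangements.
So 2 × (7)! = 2 × 5040 = 10080.

10080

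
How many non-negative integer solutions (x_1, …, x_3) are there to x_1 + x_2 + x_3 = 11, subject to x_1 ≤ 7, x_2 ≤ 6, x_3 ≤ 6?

38

By stars and bars, unrestricted non-negative solutions to x_1+…+x_3 = 11 number C(11+2,2) = 78.
Subtract solutions that violate a single cap (substitute x_i' = x_i − (cap_i+1)): x_1 ≥ 8 gives C(5,2) = 10; x_2 ≥ 7 gives C(6,2) = 15; x_3 ≥ 7 gives C(6,2) = 15. Together 40.
No two caps can be exceeded simultaneously, so the pair terms are all 0.
By inclusion–exclusion the count is 78 − 40 + 0 = 38.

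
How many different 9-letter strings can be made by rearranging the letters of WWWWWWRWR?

WWWWWWRWR has 9 letters with R appearing twice and W appearing 7 times.
Dividing 9! = 362880 by 7!·2! = 10080 for the repeated letters gives 36.

36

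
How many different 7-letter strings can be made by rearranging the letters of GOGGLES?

840

The 7 letters of GOGGLES have repeats: G appearing 3 times.
So there are 7! / (3!) = 840 distinguishable arrangements.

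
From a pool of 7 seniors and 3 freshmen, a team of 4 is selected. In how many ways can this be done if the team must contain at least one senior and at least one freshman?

175

With no constraint there are C(10,4) = 210 possible selections.
Subtract selections that omit an entire group: no seniors → C(3,4) = 0; no freshmen → C(7,4) = 35.
Both groups omitted at once is impossible, so 210 − 35 = 175.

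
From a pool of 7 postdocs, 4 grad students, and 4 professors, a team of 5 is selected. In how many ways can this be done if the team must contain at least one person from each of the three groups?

2044

Total 5-person selections from all 15: C(15,5) = 3003.
Selections missing a whole group: no postdocs → C(8,5) = 56; no grad students → C(11,5) = 462; no professors → C(11,5) = 462.
Add back selections omitting two groups (i.e. drawn from a single group): C(7,5) + C(4,5) + C(4,5) = 21.
By inclusion–exclusion: 3003 − 980 + 21 = 2044.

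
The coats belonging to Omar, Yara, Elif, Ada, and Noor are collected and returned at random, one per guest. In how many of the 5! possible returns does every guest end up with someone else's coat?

44

Let Aᵢ be the assignments in which guest i gets their own coat. We want the size of the complement of A₁∪…∪A_5.
By inclusion–exclusion this is Σ_{j=0}^{5} (−1)^j C(5,j)·(5−j)!.
Computing: 120 − 120 + 60 − 20 + 5 − 1 = 44.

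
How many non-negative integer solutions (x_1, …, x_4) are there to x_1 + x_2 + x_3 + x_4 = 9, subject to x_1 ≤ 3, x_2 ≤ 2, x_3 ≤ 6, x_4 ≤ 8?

Ignoring the caps, the number of non-negative solutions to x_1+…+x_4 = 9 is C(12,3) = 220.
Subtract solutions that violate a single cap (substitute x_i' = x_i − (cap_i+1)): x_1 ≥ 4 gives C(8,3) = 56; x_2 ≥ 3 gives C(9,3) = 84; x_3 ≥ 7 gives C(5,3) = 10; x_4 ≥ 9 gives C(3,3) = 1. Together 151.
Add back pairs where two caps are both exceeded: 10 + 0 + 0 + 0 + 0 + 0 = 10.
By inclusion–exclusion the count is 220 − 151 + 10 = 79.

79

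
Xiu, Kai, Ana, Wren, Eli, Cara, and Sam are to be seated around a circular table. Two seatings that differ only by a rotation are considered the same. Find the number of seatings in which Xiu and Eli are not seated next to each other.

Without the restriction there are (6)! = 720 seatings.
Those with Xiu next to Eli: fuse the pair into one unit and seat 6 units around a circle — 2·(5)! = 240.
Subtracting, 720 − 240 = 480.

480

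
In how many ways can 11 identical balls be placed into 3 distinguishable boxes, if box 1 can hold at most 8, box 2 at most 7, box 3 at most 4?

By stars and bars, unrestricted non-negative solutions to x_1+…+x_3 = 11 number C(11+2,2) = 78.
Subtract solutions that violate a single cap (substitute x_i' = x_i − (cap_i+1)): x_1 ≥ 9 gives C(4,2) = 6; x_2 ≥ 8 gives C(5,2) = 10; x_3 ≥ 5 gives C(8,2) = 28. Together 44.
No two caps can be exceeded simultaneously, so the pair terms are all 0.
By inclusion–exclusion the count is 78 − 44 + 0 = 34.

34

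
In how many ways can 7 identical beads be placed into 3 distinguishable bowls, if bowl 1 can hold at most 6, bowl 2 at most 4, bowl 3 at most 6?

28

Ignoring the caps, the number of non-negative solutions to x_1+…+x_3 = 7 is C(9,2) = 36.
Subtract solutions that violate a single cap (substitute x_i' = x_i − (cap_i+1)): x_1 ≥ 7 gives C(2,2) = 1; x_2 ≥ 5 gives C(4,2) = 6; x_3 ≥ 7 gives C(2,2) = 1. Together 8.
No two caps can be exceeded simultaneously, so the pair terms are all 0.
By inclusion–exclusion the count is 36 − 8 + 0 = 28.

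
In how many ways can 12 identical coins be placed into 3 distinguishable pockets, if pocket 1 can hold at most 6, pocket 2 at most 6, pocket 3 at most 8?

Without the upper bounds there are C(14,2) = 91 ways to split 12 among 3 pockets.
Subtract solutions that violate a single cap (substitute x_i' = x_i − (cap_i+1)): x_1 ≥ 7 gives C(7,2) = 21; x_2 ≥ 7 gives C(7,2) = 21; x_3 ≥ 9 gives C(5,2) = 10. Together 52.
No two caps can be exceeded simultaneously, so the pair terms are all 0.
By inclusion–exclusion the count is 91 − 52 + 0 = 39.

39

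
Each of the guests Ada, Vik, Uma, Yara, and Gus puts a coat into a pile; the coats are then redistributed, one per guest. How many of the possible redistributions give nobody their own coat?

44

Let Aᵢ be the assignments in which guest i gets their own coat. We want the size of the complement of A₁∪…∪A_5.
By inclusion–exclusion this is Σ_{j=0}^{5} (−1)^j C(5,j)·(5−j)!.
Computing: 120 − 120 + 60 − 20 + 5 − 1 = 44.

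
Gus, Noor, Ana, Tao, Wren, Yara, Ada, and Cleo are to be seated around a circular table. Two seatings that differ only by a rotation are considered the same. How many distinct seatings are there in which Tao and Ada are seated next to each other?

Glue Tao and Ada into a block (2 internal orders). Seating 7 units around a circle gives (6)! arrangements.
So 2 × (6)! = 2 × 720 = 1440.

1440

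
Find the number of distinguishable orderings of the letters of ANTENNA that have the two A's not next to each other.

300

Total arrangements of ANTENNA: 7!/(3!·2!) = 420.
If the two A's are adjacent, glue them into one block, leaving 6 items to arrange: (6)!/(3!) = 120 ways.
Hence 420 − 120 = 300.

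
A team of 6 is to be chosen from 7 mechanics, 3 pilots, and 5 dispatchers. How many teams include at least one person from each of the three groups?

Unrestricted: C(15,6) = 5005 ways to pick any 6 of the 15.
Selections missing a whole group: no mechanics → C(8,6) = 28; no pilots → C(12,6) = 924; no dispatchers → C(10,6) = 210.
Add back selections omitting two groups (i.e. drawn from a single group): C(7,6) + C(3,6) + C(5,6) = 7.
By inclusion–exclusion: 5005 − 1162 + 7 = 3850.

3850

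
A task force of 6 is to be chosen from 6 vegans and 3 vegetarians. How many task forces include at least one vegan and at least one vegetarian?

Total 6-person selections from all 9: C(9,6) = 84.
Subtract selections that omit an entire group: no vegans → C(3,6) = 0; no vegetarians → C(6,6) = 1.
Both groups omitted at once is impossible, so 84 − 1 = 83.

83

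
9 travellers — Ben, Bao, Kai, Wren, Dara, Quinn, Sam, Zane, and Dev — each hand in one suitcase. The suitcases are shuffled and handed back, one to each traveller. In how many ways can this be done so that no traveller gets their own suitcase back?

133496

This is the derangement count D_9: permutations of 9 items with no fixed point.
By inclusion–exclusion this is Σ_{j=0}^{9} (−1)^j C(9,j)·(9−j)!.
Computing: 362880 − 362880 + 181440 − 60480 + 15120 − 3024 + 504 − 72 + 9 − 1 = 133496.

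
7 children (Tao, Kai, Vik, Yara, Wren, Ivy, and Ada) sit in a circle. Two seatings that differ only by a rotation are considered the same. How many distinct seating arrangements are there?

720

Fix one person's seat to break rotational symmetry; the remaining 6 people can be arranged in (6)! = 720 ways.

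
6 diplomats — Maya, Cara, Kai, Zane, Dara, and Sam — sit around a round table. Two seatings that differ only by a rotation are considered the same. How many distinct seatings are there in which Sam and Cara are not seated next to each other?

72

Without the restriction there are (5)! = 120 seatings.
Seatings with Sam beside Cara: treat them as a block with 2 internal orders, giving 2 × (4)! = 48.
Subtracting, 120 − 48 = 72.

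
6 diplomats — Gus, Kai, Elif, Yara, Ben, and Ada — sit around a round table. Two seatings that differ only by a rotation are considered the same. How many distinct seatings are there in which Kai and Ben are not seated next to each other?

Without the restriction there are (5)! = 120 seatings.
Those with Kai next to Ben: fuse the pair into one unit and seat 5 units around a circle — 2·(4)! = 48.
Subtracting, 120 − 48 = 72.

72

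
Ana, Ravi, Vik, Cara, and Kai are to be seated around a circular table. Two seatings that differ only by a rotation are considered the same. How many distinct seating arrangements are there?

24

Seat Ana anywhere (absorbing the rotational symmetry), then permute the other 4: (4)! = 24.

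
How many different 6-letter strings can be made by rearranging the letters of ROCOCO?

60

ROCOCO has 6 letters with C appearing twice and O appearing 3 times.
Dividing 6! = 720 by 3!·2! = 12 for the repeated letters gives 60.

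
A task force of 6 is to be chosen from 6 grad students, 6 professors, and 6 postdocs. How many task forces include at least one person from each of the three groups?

Total 6-person selections from all 18: C(18,6) = 18564.
Subtract selections that omit an entire group: no grad students → C(12,6) = 924; no professors → C(12,6) = 924; no postdocs → C(12,6) = 924.
Add back selections omitting two groups (i.e. drawn from a single group): C(6,6) + C(6,6) + C(6,6) = 3.
By inclusion–exclusion: 18564 − 2772 + 3 = 15795.

15795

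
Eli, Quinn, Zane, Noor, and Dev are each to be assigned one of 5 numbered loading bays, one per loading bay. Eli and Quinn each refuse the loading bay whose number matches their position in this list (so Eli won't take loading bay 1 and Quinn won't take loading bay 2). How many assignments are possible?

78

Let Aᵢ (for i ∈ {1, 2}) be the placements that put person i in their forbidden loading bay. Any j of these fix j positions, leaving (5−j)! ways to fill the rest, and there are C(2,j) ways to pick which j.
By inclusion–exclusion, the number of valid placements is Σ_{j=0}^{2} (−1)^j C(2,j)·(5−j)!.
Computing: 120 − 48 + 6 = 78.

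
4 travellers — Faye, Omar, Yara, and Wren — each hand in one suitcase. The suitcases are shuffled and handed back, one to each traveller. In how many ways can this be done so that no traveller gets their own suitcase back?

9

This is the derangement count D_4: permutations of 4 items with no fixed point.
By inclusion–exclusion this is Σ_{j=0}^{4} (−1)^j C(4,j)·(4−j)!.
Computing: 24 − 24 + 12 − 4 + 1 = 9.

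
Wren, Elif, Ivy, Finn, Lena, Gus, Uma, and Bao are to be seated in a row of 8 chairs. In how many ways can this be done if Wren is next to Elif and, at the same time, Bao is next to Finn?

2880

Treat {Wren,Elif} as one block (2 orders) and {Bao,Finn} as another (2 orders).
That leaves 6 units to arrange: 2 × 2 × 6! = 4 × 720 = 2880.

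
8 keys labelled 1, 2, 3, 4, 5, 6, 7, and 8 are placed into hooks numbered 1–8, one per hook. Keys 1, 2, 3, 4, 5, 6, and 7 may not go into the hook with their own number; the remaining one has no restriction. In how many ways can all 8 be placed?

Let Aᵢ (for 1 ≤ i ≤ 7) be the placements that put key i in its forbidden hook. Any j of these fix j positions, leaving (8−j)! ways to fill the rest, and there are C(7,j) ways to pick which j.
By inclusion–exclusion, the number of valid placements is Σ_{j=0}^{7} (−1)^j C(7,j)·(8−j)!.
Computing: 40320 − 35280 + 15120 − 4200 + 840 − 126 + 14 − 1 = 16687.

16687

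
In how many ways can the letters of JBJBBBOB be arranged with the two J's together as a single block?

Treat the 2 copies of J as a single block. The multiset to arrange is then {JJ, B, B, B, B, B, O}, 7 items in all.
That gives (7)!/(5!) = 42 arrangements.

42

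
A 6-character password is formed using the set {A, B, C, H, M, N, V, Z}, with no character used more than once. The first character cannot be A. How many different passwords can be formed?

The first character has 8−1 = 7 choices (anything except A).
The remaining 5 characters are filled from the other 7 symbols without repetition: 7 × 6 × 5 × 4 × 3 = 2520.
Total: 7 × 2520 = 17640.

17640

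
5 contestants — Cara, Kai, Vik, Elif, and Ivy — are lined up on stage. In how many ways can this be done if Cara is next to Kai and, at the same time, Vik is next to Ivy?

24

Treat {Cara,Kai} as one block (2 orders) and {Vik,Ivy} as another (2 orders).
That leaves 3 units to arrange: 2 × 2 × 3! = 4 × 6 = 24.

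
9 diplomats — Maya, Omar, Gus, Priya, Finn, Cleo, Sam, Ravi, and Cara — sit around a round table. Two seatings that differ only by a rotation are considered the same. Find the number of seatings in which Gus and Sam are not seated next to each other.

All circular seatings of 9 people number (8)! = 40320.
Seatings with Gus beside Sam: treat them as a block with 2 internal orders, giving 2 × (7)! = 10080.
Subtracting, 40320 − 10080 = 30240.

30240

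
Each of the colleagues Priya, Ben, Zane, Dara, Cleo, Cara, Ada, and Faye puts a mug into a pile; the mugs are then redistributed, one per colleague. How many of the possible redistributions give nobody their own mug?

14833

This is the derangement count D_8: permutations of 8 items with no fixed point.
By inclusion–exclusion this is Σ_{j=0}^{8} (−1)^j C(8,j)·(8−j)!.
Computing: 40320 − 40320 + 20160 − 6720 + 1680 − 336 + 56 − 8 + 1 = 14833.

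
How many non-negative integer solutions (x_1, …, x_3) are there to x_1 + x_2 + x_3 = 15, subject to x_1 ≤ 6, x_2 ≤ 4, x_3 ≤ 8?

By stars and bars, unrestricted non-negative solutions to x_1+…+x_3 = 15 number C(15+2,2) = 136.
Subtract solutions that violate a single cap (substitute x_i' = x_i − (cap_i+1)): x_1 ≥ 7 gives C(10,2) = 45; x_2 ≥ 5 gives C(12,2) = 66; x_3 ≥ 9 gives C(8,2) = 28. Together 139.
Add back pairs where two caps are both exceeded: 10 + 0 + 3 = 13.
By inclusion–exclusion the count is 136 − 139 + 13 = 10.

10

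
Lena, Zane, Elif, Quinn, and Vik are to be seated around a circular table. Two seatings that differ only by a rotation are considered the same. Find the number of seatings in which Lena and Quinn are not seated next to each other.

All circular seatings of 5 people number (4)! = 24.
Seatings with Lena beside Quinn: treat them as a block with 2 internal orders, giving 2 × (3)! = 12.
Subtracting, 24 − 12 = 12.

12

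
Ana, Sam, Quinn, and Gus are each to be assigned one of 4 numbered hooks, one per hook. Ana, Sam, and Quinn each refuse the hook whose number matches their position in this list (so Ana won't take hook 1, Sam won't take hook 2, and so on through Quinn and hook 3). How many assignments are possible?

11

Let Aᵢ (for i ∈ {1, 2, 3}) be the placements that put person i in their forbidden hook. Any j of these fix j positions, leaving (4−j)! ways to fill the rest, and there are C(3,j) ways to pick which j.
By inclusion–exclusion, the number of valid placements is Σ_{j=0}^{3} (−1)^j C(3,j)·(4−j)!.
Computing: 24 − 18 + 6 − 1 = 11.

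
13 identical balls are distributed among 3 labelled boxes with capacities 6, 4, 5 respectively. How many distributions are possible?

6

Without the upper bounds there are C(15,2) = 105 ways to split 13 among 3 boxes.
Subtract solutions that violate a single cap (substitute x_i' = x_i − (cap_i+1)): x_1 ≥ 7 gives C(8,2) = 28; x_2 ≥ 5 gives C(10,2) = 45; x_3 ≥ 6 gives C(9,2) = 36. Together 109.
Add back pairs where two caps are both exceeded: 3 + 1 + 6 = 10.
By inclusion–exclusion the count is 105 − 109 + 10 = 6.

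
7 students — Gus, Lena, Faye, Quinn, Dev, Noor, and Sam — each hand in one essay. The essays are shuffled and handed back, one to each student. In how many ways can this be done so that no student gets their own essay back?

This is the derangement count D_7: permutations of 7 items with no fixed point.
By inclusion–exclusion this is Σ_{j=0}^{7} (−1)^j C(7,j)·(7−j)!.
Computing: 5040 − 5040 + 2520 − 840 + 210 − 42 + 7 − 1 = 1854.

1854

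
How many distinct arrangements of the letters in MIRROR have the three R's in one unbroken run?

Treat the 3 copies of R as a single block. The multiset to arrange is then {RRR, I, M, O}, 4 items in all.
All 4 items are distinct, so there are (4)! = 24 arrangements.

24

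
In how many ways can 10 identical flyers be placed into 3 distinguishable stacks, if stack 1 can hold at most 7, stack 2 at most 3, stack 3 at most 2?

By stars and bars, unrestricted non-negative solutions to x_1+…+x_3 = 10 number C(10+2,2) = 66.
Subtract solutions that violate a single cap (substitute x_i' = x_i − (cap_i+1)): x_1 ≥ 8 gives C(4,2) = 6; x_2 ≥ 4 gives C(8,2) = 28; x_3 ≥ 3 gives C(9,2) = 36. Together 70.
Add back pairs where two caps are both exceeded: 0 + 0 + 10 = 10.
By inclusion–exclusion the count is 66 − 70 + 10 = 6.

6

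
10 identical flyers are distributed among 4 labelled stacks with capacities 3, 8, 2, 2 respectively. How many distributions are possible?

Ignoring the caps, the number of non-negative solutions to x_1+…+x_4 = 10 is C(13,3) = 286.
Subtract solutions that violate a single cap (substitute x_i' = x_i − (cap_i+1)): x_1 ≥ 4 gives C(9,3) = 84; x_2 ≥ 9 gives C(4,3) = 4; x_3 ≥ 3 gives C(10,3) = 120; x_4 ≥ 3 gives C(10,3) = 120. Together 328.
Add back pairs where two caps are both exceeded: 0 + 20 + 20 + 0 + 0 + 35 = 75.
Subtract triples: 0 + 0 + 1 + 0 = 1.
By inclusion–exclusion the count is 286 − 328 + 75 − 1 = 32.

32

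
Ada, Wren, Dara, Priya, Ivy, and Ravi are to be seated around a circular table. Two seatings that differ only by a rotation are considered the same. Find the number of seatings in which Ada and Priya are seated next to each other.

48

Treat {Ada, Priya} as one unit (2 internal orders) and seat the resulting 5 units around the table: (4)! circular arrangements.
So 2 × (4)! = 2 × 24 = 48.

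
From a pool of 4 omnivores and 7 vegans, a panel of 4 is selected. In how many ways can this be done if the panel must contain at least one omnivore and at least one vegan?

Unrestricted: C(11,4) = 330 ways to pick any 4 of the 11.
Subtract selections that omit an entire group: no omnivores → C(7,4) = 35; no vegans → C(4,4) = 1.
Both groups omitted at once is impossible, so 330 − 36 = 294.

294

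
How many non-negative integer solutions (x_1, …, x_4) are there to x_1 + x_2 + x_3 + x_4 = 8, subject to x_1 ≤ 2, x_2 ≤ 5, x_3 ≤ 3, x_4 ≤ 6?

64

Without the upper bounds there are C(11,3) = 165 ways to split 8 among 4 variables.
Subtract solutions that violate a single cap (substitute x_i' = x_i − (cap_i+1)): x_1 ≥ 3 gives C(8,3) = 56; x_2 ≥ 6 gives C(5,3) = 10; x_3 ≥ 4 gives C(7,3) = 35; x_4 ≥ 7 gives C(4,3) = 4. Together 105.
Add back pairs where two caps are both exceeded: 0 + 4 + 0 + 0 + 0 + 0 = 4.
By inclusion–exclusion the count is 165 − 105 + 4 = 64.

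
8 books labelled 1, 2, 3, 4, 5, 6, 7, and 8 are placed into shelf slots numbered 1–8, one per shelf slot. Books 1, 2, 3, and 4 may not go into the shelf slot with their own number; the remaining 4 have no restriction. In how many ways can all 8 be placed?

24024

Let Aᵢ (for 1 ≤ i ≤ 4) be the placements that put book i in its forbidden shelf slot. Any j of these fix j positions, leaving (8−j)! ways to fill the rest, and there are C(4,j) ways to pick which j.
By inclusion–exclusion, the number of valid placements is Σ_{j=0}^{4} (−1)^j C(4,j)·(8−j)!.
Computing: 40320 − 20160 + 4320 − 480 + 24 = 24024.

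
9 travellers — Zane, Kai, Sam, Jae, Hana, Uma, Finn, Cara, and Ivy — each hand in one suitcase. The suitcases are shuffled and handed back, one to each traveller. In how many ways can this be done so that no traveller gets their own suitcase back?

133496

Count assignments avoiding every fixed point. For any j of the 9 travellers fixed to their own suitcase, the other 9−j can be arranged in (9−j)! ways.
By inclusion–exclusion this is Σ_{j=0}^{9} (−1)^j C(9,j)·(9−j)!.
Computing: 362880 − 362880 + 181440 − 60480 + 15120 − 3024 + 504 − 72 + 9 − 1 = 133496.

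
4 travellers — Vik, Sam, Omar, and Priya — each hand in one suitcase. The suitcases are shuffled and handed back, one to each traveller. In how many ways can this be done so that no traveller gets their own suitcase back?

Count assignments avoiding every fixed point. For any j of the 4 travellers fixed to their own suitcase, the other 4−j can be arranged in (4−j)! ways.
By inclusion–exclusion this is Σ_{j=0}^{4} (−1)^j C(4,j)·(4−j)!.
Computing: 24 − 24 + 12 − 4 + 1 = 9.

9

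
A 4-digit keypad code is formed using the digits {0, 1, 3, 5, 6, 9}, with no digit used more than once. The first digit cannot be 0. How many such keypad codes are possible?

300

The first digit has 6−1 = 5 choices (anything except 0).
The remaining 3 digits are filled from the other 5 symbols without repetition: 5 × 4 × 3 = 60.
Total: 5 × 60 = 300.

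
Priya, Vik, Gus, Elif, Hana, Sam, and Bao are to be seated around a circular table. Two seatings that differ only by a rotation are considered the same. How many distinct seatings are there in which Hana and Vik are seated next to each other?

240

Glue Hana and Vik into a block (2 internal orders). Seating 6 units around a circle gives (5)! arrangements.
So 2 × (5)! = 2 × 120 = 240.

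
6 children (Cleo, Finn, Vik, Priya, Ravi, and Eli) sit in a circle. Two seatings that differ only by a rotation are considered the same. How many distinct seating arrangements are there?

Fix one person's seat to break rotational symmetry; the remaining 5 people can be arranged in (5)! = 120 ways.

120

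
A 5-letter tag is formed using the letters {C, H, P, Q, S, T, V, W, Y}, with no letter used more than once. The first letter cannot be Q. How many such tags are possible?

The first letter has 9−1 = 8 choices (anything except Q).
The remaining 4 letters are filled from the other 8 symbols without repetition: 8 × 7 × 6 × 5 = 1680.
Total: 8 × 1680 = 13440.

13440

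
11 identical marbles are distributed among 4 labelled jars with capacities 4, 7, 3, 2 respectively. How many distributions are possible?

41

Ignoring the caps, the number of non-negative solutions to x_1+…+x_4 = 11 is C(14,3) = 364.
Subtract solutions that violate a single cap (substitute x_i' = x_i − (cap_i+1)): x_1 ≥ 5 gives C(9,3) = 84; x_2 ≥ 8 gives C(6,3) = 20; x_3 ≥ 4 gives C(10,3) = 120; x_4 ≥ 3 gives C(11,3) = 165. Together 389.
Add back pairs where two caps are both exceeded: 0 + 10 + 20 + 0 + 1 + 35 = 66.
By inclusion–exclusion the count is 364 − 389 + 66 = 41.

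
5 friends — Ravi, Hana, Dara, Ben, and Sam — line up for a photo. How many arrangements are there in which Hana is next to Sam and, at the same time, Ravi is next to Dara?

24

Treat {Hana,Sam} as one block (2 orders) and {Ravi,Dara} as another (2 orders).
That leaves 3 units to arrange: 2 × 2 × 3! = 4 × 6 = 24.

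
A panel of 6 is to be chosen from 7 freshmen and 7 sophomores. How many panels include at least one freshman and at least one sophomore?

2989

Total 6-person selections from all 14: C(14,6) = 3003.
Selections missing a whole group: no freshmen → C(7,6) = 7; no sophomores → C(7,6) = 7.
Both groups omitted at once is impossible, so 3003 − 14 = 2989.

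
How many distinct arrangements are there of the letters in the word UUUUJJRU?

Letter multiplicities in UUUUJJRU: J×2, R×1, U×5.
The number of distinct arrangements is 8!/(5!·2!) = 40320/240 = 168.

168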